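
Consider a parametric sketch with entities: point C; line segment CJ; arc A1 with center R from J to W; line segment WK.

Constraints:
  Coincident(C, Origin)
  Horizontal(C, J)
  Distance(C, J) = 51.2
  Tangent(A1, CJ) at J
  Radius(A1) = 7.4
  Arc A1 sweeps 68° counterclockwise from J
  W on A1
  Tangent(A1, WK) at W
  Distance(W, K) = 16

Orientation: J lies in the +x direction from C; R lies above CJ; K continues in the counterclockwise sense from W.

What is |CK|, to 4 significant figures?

66.95

C is at the origin; CJ is horizontal with |CJ| = 51.2 and J on the +x side, so J = (51.20, 0.000). The tangent condition forces RJ to be normal to CJ, so R = J + (0, 7.4) = (51.20, 7.400). On A1, J sits at bearing -90° from R; a 68° counterclockwise sweep puts W at bearing -22°, so W = R + 7.4·(cos -22°, sin -22°) = (58.06, 4.628). Tangency of A1 to WK means the radius RW is perpendicular to WK, so WK runs along (−sin -22°, cos -22°); with |WK| = 16.0, K = (64.05, 19.46). Then |CK| = |K − C| = 66.95.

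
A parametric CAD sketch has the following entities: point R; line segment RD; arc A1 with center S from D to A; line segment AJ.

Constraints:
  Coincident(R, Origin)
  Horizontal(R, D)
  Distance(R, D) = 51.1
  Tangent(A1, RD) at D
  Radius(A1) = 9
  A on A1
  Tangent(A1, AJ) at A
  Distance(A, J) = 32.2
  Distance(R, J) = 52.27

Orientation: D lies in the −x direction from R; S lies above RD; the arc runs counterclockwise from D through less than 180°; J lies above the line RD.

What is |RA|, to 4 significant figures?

42.90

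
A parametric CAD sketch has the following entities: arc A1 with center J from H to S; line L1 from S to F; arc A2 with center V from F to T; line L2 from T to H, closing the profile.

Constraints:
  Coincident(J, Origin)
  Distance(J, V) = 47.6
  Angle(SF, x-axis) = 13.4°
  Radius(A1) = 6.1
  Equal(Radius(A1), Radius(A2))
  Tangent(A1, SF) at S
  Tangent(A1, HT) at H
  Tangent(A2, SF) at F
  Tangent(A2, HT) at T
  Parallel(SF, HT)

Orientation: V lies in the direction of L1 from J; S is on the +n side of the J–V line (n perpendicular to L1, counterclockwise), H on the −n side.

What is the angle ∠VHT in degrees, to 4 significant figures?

7.303°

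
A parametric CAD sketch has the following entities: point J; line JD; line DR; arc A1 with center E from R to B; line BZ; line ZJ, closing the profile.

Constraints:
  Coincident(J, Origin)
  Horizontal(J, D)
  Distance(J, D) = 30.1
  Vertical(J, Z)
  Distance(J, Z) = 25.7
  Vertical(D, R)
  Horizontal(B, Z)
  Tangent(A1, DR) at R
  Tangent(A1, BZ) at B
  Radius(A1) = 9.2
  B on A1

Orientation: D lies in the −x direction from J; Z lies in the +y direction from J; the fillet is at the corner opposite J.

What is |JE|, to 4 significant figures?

26.63

J is at the origin; JD is horizontal with |JD| = 30.1 and D on the −x side, so D = (-30.10, 0.000). J and Z share the same x with |JZ| = 25.7 and Z on the +y side, so Z = (0.000, 25.70). The virtual corner opposite J is at (-30.10, 25.70). Tangency of A1 to DR means the radius ER is perpendicular to DR and since A1 is tangent to BZ there, EB ⟂ BZ, with radius 9.2, so the center E sits 9.2 in from both sides at E = (-20.90, 16.50). Then |JE| = |E − J| = 26.63.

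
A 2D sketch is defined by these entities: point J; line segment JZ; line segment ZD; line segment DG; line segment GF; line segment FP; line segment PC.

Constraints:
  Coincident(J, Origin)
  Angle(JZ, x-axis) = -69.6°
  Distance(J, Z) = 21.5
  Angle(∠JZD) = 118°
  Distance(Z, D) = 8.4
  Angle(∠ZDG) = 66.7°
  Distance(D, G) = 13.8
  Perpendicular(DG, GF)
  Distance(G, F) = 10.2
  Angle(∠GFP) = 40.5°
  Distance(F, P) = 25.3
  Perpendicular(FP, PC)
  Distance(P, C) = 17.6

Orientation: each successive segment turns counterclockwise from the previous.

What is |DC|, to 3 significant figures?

23.1

J is at the origin; JZ runs at -69.6° with length 21.5, so Z = (7.49, -20.2). ∠JZD = 118.0° gives ZD at -7.60° from the x-axis; with |ZD| = 8.4, D = (15.8, -21.3). ∠ZDG = 66.7° gives DG at 106° from the x-axis; with |DG| = 13.8, G = (12.1, -7.98). DG ⟂ GF, so GF runs at -164°; with |GF| = 10.2, F = (2.27, -10.7). ∠GFP = 40.5° gives FP at -24.8° from the x-axis; with |FP| = 25.3, P = (25.2, -21.3). The perpendicularity gives PC at right angles to FP, so PC runs at 65.2°; with |PC| = 17.6, C = (32.6, -5.37). Then |DC| = |C − D| = 23.1.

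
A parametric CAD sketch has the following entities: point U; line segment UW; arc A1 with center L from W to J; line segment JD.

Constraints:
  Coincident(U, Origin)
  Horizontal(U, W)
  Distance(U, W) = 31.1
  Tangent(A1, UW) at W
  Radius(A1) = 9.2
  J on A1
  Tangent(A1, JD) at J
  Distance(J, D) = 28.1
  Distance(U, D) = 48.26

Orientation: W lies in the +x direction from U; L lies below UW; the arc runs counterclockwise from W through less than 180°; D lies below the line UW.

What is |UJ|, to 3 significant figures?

24.9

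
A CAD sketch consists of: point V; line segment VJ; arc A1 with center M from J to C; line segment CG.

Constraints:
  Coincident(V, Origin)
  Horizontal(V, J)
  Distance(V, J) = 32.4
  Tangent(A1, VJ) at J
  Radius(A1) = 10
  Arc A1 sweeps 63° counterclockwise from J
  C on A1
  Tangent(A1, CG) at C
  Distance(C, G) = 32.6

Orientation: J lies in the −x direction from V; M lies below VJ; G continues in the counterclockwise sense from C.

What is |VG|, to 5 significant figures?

65.872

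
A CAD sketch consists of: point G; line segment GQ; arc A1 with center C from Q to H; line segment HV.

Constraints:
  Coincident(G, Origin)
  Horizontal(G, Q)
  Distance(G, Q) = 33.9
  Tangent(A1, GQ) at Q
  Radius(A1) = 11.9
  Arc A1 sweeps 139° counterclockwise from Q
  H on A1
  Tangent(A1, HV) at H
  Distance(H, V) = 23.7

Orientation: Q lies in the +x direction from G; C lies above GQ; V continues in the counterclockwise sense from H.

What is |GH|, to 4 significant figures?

46.64

Since A1 is tangent to GQ there, CQ ⟂ GQ, so C = Q + (0, 11.9) = (33.90, 11.90). On A1, Q sits at bearing -90° from C; a 139° counterclockwise sweep puts H at bearing 49°, so H = C + 11.9·(cos 49°, sin 49°) = (41.71, 20.88). Then |GH| = |H − G| = 46.64.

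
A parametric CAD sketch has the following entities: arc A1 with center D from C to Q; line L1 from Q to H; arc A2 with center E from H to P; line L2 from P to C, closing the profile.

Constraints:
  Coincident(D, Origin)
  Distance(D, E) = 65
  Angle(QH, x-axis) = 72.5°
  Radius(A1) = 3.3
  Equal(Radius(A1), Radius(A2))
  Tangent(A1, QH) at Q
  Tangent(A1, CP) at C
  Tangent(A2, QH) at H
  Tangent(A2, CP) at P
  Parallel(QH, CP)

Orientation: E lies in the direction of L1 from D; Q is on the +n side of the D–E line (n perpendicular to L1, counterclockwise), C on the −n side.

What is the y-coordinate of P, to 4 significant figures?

61.00

The slot axis is L1's direction at 72.5°, so u = (cos 72.5°, sin 72.5°) = (0.3007, 0.9537) and n = (−sin 72.5°, cos 72.5°) = (-0.9537, 0.3007). D is at the origin and E lies 65.0 along u from D, so E = 65.0·u = (19.55, 61.99). Tangency of A1 to both parallel lines with radius 3.3 puts Q and C at D ± 3.3·n: Q = (-3.147, 0.9923), C = (3.147, -0.9923). Equal radii place H and P the same way about E: H = E + 3.3·n = (16.40, 62.98), P = E − 3.3·n = (22.69, 61.00). So P.y = 61.00.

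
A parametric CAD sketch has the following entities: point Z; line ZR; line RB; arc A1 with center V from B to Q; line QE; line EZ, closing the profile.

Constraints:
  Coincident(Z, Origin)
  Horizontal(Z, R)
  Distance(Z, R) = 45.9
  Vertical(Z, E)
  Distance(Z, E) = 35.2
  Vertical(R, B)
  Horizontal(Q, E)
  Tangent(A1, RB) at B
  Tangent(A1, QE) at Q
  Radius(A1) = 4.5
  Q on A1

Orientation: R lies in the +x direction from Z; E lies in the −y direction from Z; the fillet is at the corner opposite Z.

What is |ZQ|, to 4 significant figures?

54.34

Z is at the origin; Z and R share the same y with |ZR| = 45.9 and R on the +x side, so R = (45.90, 0.000). Z and E share the same x with |ZE| = 35.2 and E on the −y side, so E = (0.000, -35.20). The virtual corner opposite Z is at (45.90, -35.20). Since A1 is tangent to RB there, VB ⟂ RB and tangency of A1 to QE means the radius VQ is perpendicular to QE, with radius 4.5, so the center V sits 4.5 in from both sides at V = (41.40, -30.70). That places the tangent points at B = (45.90, -30.70) on RB and Q = (41.40, -35.20) on QE. Then |ZQ| = |Q − Z| = 54.34.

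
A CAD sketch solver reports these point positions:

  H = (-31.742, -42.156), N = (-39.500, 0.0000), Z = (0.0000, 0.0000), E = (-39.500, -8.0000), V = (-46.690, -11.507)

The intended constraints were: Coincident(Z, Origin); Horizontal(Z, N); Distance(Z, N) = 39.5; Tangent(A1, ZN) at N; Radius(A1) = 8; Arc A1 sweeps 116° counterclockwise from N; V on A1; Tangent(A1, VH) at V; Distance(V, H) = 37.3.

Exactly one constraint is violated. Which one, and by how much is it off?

Distance(V, H) = 37.3 — off by 3.20.

Z = (0.00, 0.00) ✓; Z.y = 0.00, N.y = 0.00 ✓; |ZN| = 39.50 ✓; ∠(EN, NZ) = 90.00° ✓; |EN| = 8.000 ✓; bearing(E→V) − bearing(E→N) = 116.0° ✓; |EV| = 8.000 ✓; ∠(EV, VH) = 90.00° ✓; |VH| = 34.10 ✗.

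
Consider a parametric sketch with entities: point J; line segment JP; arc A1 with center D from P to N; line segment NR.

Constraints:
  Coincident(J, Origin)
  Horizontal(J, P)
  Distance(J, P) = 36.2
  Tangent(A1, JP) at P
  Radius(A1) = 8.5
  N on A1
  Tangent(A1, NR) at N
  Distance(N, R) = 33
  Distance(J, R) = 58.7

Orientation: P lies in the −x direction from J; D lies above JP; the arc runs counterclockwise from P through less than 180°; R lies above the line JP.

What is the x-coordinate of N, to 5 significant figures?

-28.323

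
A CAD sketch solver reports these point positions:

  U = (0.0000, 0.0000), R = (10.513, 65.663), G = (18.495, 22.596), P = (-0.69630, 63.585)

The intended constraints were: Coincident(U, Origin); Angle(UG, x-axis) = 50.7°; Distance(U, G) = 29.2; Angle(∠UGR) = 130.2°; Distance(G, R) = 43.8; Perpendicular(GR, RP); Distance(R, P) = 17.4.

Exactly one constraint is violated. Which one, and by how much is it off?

Distance(R, P) = 17.4 — off by 6.00.

U = (0.00, 0.00) ✓; UG at 50.70° ✓; |UG| = 29.20 ✓; ∠UGR = 130.2° ✓; |GR| = 43.80 ✓; ∠(GR, RP) = 90.00° ✓; |RP| = 11.40 ✗.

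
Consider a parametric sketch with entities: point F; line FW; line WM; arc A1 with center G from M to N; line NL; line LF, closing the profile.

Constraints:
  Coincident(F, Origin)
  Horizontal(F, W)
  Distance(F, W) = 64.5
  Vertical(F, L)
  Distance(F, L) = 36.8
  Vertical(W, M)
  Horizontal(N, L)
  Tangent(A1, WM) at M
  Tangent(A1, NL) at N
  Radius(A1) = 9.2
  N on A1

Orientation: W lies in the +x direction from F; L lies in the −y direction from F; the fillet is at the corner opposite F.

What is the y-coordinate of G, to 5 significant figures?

-27.600

F is at the origin; FW is horizontal with |FW| = 64.5 and W on the +x side, so W = (64.500, 0.0000). FL is vertical with |FL| = 36.8 and L on the −y side, so L = (0.0000, -36.800). The virtual corner opposite F is at (64.500, -36.800). A1 meets WM tangentially, so GM is at right angles to WM and since A1 is tangent to NL there, GN ⟂ NL, with radius 9.2, so the center G sits 9.2 in from both sides at G = (55.300, -27.600). So G.y = -27.600.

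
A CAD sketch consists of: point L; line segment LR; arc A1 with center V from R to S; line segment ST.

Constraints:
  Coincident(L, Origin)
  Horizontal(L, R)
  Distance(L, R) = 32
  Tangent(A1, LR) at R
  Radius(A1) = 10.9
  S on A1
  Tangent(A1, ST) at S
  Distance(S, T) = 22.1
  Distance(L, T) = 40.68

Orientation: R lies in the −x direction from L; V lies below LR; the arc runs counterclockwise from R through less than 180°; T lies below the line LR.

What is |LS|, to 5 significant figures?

43.622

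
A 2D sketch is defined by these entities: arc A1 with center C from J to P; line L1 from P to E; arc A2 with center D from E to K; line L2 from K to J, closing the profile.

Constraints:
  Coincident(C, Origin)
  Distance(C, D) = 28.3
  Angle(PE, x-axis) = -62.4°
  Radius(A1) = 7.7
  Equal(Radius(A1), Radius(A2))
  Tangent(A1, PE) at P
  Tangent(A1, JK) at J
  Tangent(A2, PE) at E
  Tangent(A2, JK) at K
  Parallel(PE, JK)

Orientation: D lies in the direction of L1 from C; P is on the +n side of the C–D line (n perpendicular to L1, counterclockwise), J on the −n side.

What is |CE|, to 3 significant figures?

29.3

The slot axis is L1's direction at -62.4°, so u = (cos -62.4°, sin -62.4°) = (0.463, -0.886) and n = (−sin -62.4°, cos -62.4°) = (0.886, 0.463). C is at the origin and D lies 28.3 along u from C, so D = 28.3·u = (13.1, -25.1). Tangency of A1 to both parallel lines with radius 7.7 puts P and J at C ± 7.7·n: P = (6.82, 3.57), J = (-6.82, -3.57). Equal radii place E and K the same way about D: E = D + 7.7·n = (19.9, -21.5), K = D − 7.7·n = (6.29, -28.6). Then |CE| = |E − C| = 29.3.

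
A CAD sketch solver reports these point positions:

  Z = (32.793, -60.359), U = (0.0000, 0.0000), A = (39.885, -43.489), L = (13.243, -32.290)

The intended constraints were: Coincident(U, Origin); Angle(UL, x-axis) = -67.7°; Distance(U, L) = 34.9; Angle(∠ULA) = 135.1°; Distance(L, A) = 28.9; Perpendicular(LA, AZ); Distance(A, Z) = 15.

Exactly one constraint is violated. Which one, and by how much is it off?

Distance(A, Z) = 15 — off by 3.30.

U = (0.00, 0.00) ✓; UL at -67.70° ✓; |UL| = 34.90 ✓; ∠ULA = 135.1° ✓; |LA| = 28.90 ✓; ∠(LA, AZ) = 90.00° ✓; |AZ| = 18.30 ✗.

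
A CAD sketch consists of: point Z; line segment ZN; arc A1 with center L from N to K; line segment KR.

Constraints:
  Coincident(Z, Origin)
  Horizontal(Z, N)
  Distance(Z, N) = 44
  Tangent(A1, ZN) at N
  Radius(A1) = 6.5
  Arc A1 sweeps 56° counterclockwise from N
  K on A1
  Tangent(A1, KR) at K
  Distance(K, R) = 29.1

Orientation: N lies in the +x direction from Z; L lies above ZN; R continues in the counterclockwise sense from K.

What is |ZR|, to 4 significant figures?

70.99

On A1, N sits at bearing -90° from L; a 56° counterclockwise sweep puts K at bearing -34°, so K = L + 6.5·(cos -34°, sin -34°) = (49.39, 2.865). A1 meets KR tangentially, so LK is at right angles to KR, so KR runs along (−sin -34°, cos -34°); with |KR| = 29.1, R = (65.66, 26.99). Then |ZR| = |R − Z| = 70.99.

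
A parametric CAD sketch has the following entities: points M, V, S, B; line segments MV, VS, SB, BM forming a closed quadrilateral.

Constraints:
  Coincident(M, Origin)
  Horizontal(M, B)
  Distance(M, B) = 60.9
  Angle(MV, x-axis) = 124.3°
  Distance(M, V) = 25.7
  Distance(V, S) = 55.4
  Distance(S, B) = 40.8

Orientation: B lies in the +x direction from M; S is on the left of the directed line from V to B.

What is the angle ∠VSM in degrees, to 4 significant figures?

27.41°

Checks: |VS| = 55.40 ✓; |SB| = 40.80 ✓.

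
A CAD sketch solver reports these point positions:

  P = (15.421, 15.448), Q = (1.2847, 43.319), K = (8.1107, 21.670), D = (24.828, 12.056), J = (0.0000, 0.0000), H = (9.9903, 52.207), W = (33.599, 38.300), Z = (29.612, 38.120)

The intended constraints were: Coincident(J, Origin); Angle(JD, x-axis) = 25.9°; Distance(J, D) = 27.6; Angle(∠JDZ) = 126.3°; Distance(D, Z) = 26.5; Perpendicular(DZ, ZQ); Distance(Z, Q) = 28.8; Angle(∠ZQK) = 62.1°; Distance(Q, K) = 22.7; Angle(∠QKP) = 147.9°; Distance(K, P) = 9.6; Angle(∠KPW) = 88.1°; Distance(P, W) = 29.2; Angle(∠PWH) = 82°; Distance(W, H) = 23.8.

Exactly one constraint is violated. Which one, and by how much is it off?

Distance(W, H) = 23.8 — off by 3.60.

J = (0.00, 0.00) ✓; JD at 25.90° ✓; |JD| = 27.60 ✓; ∠JDZ = 126.3° ✓; |DZ| = 26.50 ✓; ∠(DZ, ZQ) = 90.00° ✓; |ZQ| = 28.80 ✓; ∠ZQK = 62.10° ✓; |QK| = 22.70 ✓; ∠QKP = 147.9° ✓; |KP| = 9.600 ✓; ∠KPW = 88.10° ✓; |PW| = 29.20 ✓; ∠PWH = 82.00° ✓; |WH| = 27.40 ✗.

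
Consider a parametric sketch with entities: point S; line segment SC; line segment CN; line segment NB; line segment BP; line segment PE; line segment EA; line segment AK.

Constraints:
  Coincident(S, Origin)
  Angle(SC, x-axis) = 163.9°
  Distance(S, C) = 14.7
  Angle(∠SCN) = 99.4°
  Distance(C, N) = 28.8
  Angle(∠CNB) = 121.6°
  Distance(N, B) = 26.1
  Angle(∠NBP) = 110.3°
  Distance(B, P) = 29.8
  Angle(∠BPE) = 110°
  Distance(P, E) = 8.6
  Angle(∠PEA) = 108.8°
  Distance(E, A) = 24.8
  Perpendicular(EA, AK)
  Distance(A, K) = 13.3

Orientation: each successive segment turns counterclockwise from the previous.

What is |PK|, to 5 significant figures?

28.050

S is at the origin; SC runs at 163.9° with length 14.7, so C = (-14.123, 4.0765). ∠SCN = 99.4° gives CN at -115.50° from the x-axis; with |CN| = 28.8, N = (-26.522, -21.918). ∠CNB = 121.6° gives NB at -57.100° from the x-axis; with |NB| = 26.1, B = (-12.345, -43.832). ∠NBP = 110.3° gives BP at 12.600° from the x-axis; with |BP| = 29.8, P = (16.737, -37.331). ∠BPE = 110.0° gives PE at 82.600° from the x-axis; with |PE| = 8.6, E = (17.845, -28.803). ∠PEA = 108.8° gives EA at 153.80° from the x-axis; with |EA| = 24.8, A = (-4.4074, -17.854). EA is perpendicular to AK, so AK runs at -116.20°; with |AK| = 13.3, K = (-10.279, -29.787). Then |PK| = |K − P| = 28.050.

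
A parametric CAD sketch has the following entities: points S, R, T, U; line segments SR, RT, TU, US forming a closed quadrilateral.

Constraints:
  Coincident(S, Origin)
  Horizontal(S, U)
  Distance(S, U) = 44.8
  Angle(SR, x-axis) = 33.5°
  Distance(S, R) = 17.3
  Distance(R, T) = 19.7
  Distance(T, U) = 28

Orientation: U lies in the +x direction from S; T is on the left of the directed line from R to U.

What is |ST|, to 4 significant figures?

36.87

S is at the origin; S and U share the same y with |SU| = 44.8 and U in +x, so U = (44.8, 0). SR runs at 33.5° with |SR| = 17.3, so R = (14.43, 9.549). T is determined by |RT| = 19.7 and |TU| = 28.0 together: it lies at the intersection of circle(R, 19.7) and circle(U, 28.0). With |RU| = 31.84, the foot of the radical line on RU is 9.702 from R and the perpendicular offset is √(19.7² − 9.702²) = 17.15. Taking the left-of-RU solution: T = (28.82, 22.99).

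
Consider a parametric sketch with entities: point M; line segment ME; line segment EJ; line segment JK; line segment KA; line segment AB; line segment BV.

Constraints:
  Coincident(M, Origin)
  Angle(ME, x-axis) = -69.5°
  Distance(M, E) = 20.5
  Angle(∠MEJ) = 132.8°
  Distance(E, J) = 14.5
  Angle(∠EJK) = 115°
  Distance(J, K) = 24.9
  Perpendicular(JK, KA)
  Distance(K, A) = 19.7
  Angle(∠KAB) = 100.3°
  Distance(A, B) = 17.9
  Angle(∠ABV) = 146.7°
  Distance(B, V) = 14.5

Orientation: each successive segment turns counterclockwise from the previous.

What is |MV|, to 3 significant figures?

16.7

M is at the origin; ME runs at -69.5° with length 20.5, so E = (7.18, -19.2). ∠MEJ = 132.8° gives EJ at -22.3° from the x-axis; with |EJ| = 14.5, J = (20.6, -24.7). ∠EJK = 115.0° gives JK at 42.7° from the x-axis; with |JK| = 24.9, K = (38.9, -7.82). The perpendicularity gives KA at right angles to JK, so KA runs at 133°; with |KA| = 19.7, A = (25.5, 6.66). ∠KAB = 100.3° gives AB at -148° from the x-axis; with |AB| = 17.9, B = (10.4, -2.93). ∠ABV = 146.7° gives BV at -114° from the x-axis; with |BV| = 14.5, V = (4.45, -16.1). Then |MV| = |V − M| = 16.7.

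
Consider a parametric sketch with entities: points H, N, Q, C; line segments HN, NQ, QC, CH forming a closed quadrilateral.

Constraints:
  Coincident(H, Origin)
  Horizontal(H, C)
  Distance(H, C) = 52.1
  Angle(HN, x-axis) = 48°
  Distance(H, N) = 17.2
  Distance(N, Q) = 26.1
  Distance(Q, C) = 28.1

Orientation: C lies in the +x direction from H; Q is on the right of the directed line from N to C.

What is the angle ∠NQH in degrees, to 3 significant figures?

37.6°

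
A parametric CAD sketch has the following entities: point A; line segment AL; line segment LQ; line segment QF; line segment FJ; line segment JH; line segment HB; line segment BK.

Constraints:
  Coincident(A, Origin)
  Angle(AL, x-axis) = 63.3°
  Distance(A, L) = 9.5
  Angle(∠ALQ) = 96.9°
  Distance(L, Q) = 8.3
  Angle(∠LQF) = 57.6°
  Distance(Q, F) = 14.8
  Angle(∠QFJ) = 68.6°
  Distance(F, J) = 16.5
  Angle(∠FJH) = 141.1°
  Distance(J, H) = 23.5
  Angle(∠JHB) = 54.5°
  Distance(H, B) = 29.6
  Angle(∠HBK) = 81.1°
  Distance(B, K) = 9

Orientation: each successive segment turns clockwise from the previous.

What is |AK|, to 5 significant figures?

13.319

A is at the origin; AL runs at 63.3° with length 9.5, so L = (4.2685, 8.4870). ∠ALQ = 96.9° gives LQ at -19.800° from the x-axis; with |LQ| = 8.3, Q = (12.078, 5.6755). ∠LQF = 57.6° gives QF at -142.20° from the x-axis; with |QF| = 14.8, F = (0.38355, -3.3955). ∠QFJ = 68.6° gives FJ at 106.40° from the x-axis; with |FJ| = 16.5, J = (-4.2751, 12.433). ∠FJH = 141.1° gives JH at 67.500° from the x-axis; with |JH| = 23.5, H = (4.7180, 34.144). ∠JHB = 54.5° gives HB at -58.000° from the x-axis; with |HB| = 29.6, B = (20.404, 9.0421). ∠HBK = 81.1° gives BK at -156.90° from the x-axis; with |BK| = 9.0, K = (12.125, 5.5111). Then |AK| = |K − A| = 13.319.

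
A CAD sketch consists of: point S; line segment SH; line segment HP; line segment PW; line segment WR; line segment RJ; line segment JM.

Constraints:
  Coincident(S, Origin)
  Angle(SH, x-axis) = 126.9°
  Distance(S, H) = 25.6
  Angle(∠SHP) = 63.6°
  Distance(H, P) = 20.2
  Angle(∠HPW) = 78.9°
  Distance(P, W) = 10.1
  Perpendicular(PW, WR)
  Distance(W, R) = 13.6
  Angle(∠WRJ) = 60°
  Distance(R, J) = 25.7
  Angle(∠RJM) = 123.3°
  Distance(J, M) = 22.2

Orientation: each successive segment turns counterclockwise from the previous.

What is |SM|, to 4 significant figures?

45.54

∠WRJ = 60.0° gives RJ at -165.6° from the x-axis; with |RJ| = 25.7, J = (-35.95, 6.417). ∠RJM = 123.3° gives JM at -108.9° from the x-axis; with |JM| = 22.2, M = (-43.15, -14.59). Then |SM| = |M − S| = 45.54.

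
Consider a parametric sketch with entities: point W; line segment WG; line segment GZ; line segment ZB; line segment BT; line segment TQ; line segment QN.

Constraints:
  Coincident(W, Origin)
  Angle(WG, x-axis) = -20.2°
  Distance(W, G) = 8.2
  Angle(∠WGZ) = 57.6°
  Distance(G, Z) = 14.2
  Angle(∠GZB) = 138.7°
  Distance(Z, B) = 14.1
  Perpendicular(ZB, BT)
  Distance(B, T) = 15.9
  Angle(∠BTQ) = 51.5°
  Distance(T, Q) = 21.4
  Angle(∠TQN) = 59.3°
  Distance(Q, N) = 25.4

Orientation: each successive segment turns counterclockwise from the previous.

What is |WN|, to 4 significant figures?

29.98

W is at the origin; WG runs at -20.2° with length 8.2, so G = (7.696, -2.831). ∠WGZ = 57.6° gives GZ at 102.2° from the x-axis; with |GZ| = 14.2, Z = (4.695, 11.05). ∠GZB = 138.7° gives ZB at 143.5° from the x-axis; with |ZB| = 14.1, B = (-6.640, 19.43). The perpendicularity gives BT at right angles to ZB, so BT runs at -126.5°; with |BT| = 15.9, T = (-16.10, 6.654). ∠BTQ = 51.5° gives TQ at 2.000° from the x-axis; with |TQ| = 21.4, Q = (5.290, 7.400). ∠TQN = 59.3° gives QN at 122.7° from the x-axis; with |QN| = 25.4, N = (-8.432, 28.77). Then |WN| = |N − W| = 29.98.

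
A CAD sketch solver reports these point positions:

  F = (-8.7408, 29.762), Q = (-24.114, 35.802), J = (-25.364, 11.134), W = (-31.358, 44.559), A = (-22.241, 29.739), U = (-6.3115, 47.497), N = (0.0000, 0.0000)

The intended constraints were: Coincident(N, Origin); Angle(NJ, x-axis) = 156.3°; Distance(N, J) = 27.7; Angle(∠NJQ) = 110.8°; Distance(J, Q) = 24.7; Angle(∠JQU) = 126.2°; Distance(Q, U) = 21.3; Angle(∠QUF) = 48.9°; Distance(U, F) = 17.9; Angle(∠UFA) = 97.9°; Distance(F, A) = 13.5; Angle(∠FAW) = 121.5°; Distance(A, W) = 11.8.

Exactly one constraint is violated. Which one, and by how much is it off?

Distance(A, W) = 11.8 — off by 5.60.

N = (0.00, 0.00) ✓; NJ at 156.3° ✓; |NJ| = 27.70 ✓; ∠NJQ = 110.8° ✓; |JQ| = 24.70 ✓; ∠JQU = 126.2° ✓; |QU| = 21.30 ✓; ∠QUF = 48.90° ✓; |UF| = 17.90 ✓; ∠UFA = 97.90° ✓; |FA| = 13.50 ✓; ∠FAW = 121.5° ✓; |AW| = 17.40 ✗.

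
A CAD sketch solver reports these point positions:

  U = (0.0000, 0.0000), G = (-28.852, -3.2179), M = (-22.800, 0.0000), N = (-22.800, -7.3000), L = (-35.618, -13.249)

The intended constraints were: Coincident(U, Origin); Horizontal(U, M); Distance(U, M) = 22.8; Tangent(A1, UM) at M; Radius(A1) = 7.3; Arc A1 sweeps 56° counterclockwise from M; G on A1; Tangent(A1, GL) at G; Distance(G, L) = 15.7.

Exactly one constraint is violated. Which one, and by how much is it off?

Distance(G, L) = 15.7 — off by 3.60.

U = (0.00, 0.00) ✓; U.y = 0.00, M.y = 0.00 ✓; |UM| = 22.80 ✓; ∠(NM, MU) = 90.00° ✓; |NM| = 7.300 ✓; bearing(N→G) − bearing(N→M) = 56.00° ✓; |NG| = 7.300 ✓; ∠(NG, GL) = 90.00° ✓; |GL| = 12.10 ✗.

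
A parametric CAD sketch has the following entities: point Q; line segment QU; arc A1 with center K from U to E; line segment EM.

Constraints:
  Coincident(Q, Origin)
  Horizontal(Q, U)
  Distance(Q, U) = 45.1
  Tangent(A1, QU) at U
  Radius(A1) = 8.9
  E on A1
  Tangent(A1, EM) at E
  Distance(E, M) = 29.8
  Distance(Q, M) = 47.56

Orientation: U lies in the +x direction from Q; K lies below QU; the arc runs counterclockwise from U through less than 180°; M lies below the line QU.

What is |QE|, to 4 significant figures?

37.07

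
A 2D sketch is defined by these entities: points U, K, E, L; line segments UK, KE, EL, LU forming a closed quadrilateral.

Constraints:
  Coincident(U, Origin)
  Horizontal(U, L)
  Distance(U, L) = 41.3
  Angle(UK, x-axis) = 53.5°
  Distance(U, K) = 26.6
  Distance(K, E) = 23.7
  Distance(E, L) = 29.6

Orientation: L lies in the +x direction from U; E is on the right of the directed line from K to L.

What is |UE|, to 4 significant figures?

11.93

Checks: |KE| = 23.70 ✓; |EL| = 29.60 ✓.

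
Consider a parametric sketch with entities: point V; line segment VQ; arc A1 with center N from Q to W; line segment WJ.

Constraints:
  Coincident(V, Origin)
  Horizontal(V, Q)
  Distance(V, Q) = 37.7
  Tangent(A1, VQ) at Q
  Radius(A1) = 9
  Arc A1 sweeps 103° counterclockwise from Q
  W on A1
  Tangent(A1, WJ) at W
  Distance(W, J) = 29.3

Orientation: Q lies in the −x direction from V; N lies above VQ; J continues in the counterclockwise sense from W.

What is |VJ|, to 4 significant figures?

53.18

V is at the origin; V and Q share the same y with |VQ| = 37.7 and Q on the −x side, so Q = (-37.70, 0.000). The tangent condition forces NQ to be normal to VQ, so N = Q + (0, 9) = (-37.70, 9.000). On A1, Q sits at bearing -90° from N; a 103° counterclockwise sweep puts W at bearing 13°, so W = N + 9.0·(cos 13°, sin 13°) = (-28.93, 11.02). A1 meets WJ tangentially, so NW is at right angles to WJ, so WJ runs along (−sin 13°, cos 13°); with |WJ| = 29.3, J = (-35.52, 39.57). Then |VJ| = |J − V| = 53.18.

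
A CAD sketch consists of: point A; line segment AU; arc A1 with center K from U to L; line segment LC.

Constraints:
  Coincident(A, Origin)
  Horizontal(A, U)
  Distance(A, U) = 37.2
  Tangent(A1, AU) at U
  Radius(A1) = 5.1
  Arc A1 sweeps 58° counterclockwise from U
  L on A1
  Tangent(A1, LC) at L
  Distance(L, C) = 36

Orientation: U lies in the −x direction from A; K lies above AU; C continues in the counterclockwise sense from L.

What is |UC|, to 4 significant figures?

40.40

A is at the origin; AU is horizontal with |AU| = 37.2 and U on the −x side, so U = (-37.20, 0.000). A1 meets AU tangentially, so KU is at right angles to AU, so K = U + (0, 5.1) = (-37.20, 5.100). On A1, U sits at bearing -90° from K; a 58° counterclockwise sweep puts L at bearing -32°, so L = K + 5.1·(cos -32°, sin -32°) = (-32.87, 2.397). Tangency of A1 to LC means the radius KL is perpendicular to LC, so LC runs along (−sin -32°, cos -32°); with |LC| = 36.0, C = (-13.80, 32.93). Then |UC| = |C − U| = 40.40.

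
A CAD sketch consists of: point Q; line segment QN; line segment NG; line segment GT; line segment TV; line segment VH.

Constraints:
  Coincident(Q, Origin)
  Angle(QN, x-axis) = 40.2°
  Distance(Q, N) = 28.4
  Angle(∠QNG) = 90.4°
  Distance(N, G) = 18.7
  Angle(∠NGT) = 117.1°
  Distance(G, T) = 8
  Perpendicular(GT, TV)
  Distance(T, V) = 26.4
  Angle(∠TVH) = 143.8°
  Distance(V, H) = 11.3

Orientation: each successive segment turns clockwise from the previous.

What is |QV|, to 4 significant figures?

9.301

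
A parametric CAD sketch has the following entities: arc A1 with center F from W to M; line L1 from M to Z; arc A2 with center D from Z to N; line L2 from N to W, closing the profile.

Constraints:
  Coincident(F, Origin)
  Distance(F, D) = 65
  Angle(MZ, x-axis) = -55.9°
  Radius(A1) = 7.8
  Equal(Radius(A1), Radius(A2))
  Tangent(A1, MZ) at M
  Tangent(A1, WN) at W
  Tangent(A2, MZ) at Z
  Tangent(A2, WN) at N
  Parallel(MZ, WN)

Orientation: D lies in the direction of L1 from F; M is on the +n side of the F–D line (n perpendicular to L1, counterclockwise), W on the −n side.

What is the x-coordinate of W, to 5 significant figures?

-6.4589

F is at the origin and D lies 65.0 along u from F, so D = 65.0·u = (36.442, -53.824). Tangency of A1 to both parallel lines with radius 7.8 puts M and W at F ± 7.8·n: M = (6.4589, 4.3730), W = (-6.4589, -4.3730). So W.x = -6.4589.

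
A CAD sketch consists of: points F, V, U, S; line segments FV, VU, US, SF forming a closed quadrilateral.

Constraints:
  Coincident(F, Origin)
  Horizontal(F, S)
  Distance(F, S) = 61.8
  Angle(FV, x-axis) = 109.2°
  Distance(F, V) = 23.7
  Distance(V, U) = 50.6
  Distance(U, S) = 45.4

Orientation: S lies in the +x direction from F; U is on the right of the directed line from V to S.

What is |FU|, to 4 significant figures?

28.41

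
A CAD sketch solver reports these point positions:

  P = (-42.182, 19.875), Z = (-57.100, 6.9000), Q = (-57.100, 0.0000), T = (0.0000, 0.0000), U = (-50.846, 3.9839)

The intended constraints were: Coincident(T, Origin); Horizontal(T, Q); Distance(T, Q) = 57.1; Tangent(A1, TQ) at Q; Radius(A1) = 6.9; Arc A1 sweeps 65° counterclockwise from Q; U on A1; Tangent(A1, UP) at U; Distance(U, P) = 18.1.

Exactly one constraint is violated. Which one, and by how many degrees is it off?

Tangent(A1, UP) at U — off by 3.60°.

T = (0.00, 0.00) ✓; T.y = 0.00, Q.y = 0.00 ✓; |TQ| = 57.10 ✓; ∠(ZQ, QT) = 90.00° ✓; |ZQ| = 6.900 ✓; bearing(Z→U) − bearing(Z→Q) = 65.00° ✓; |ZU| = 6.900 ✓; ∠(ZU, UP) = 93.60° ✗; |UP| = 18.10 ✓.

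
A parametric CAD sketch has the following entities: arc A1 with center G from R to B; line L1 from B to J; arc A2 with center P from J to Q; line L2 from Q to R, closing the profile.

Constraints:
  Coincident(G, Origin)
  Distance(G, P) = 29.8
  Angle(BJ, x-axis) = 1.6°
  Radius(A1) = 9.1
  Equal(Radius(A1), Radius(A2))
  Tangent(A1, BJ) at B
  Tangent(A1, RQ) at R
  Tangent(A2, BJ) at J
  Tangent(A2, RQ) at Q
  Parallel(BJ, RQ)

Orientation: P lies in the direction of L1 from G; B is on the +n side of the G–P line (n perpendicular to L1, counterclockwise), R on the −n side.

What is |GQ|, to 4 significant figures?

31.16

Tangency of A1 to both parallel lines with radius 9.1 puts B and R at G ± 9.1·n: B = (-0.2541, 9.096), R = (0.2541, -9.096). Equal radii place J and Q the same way about P: J = P + 9.1·n = (29.53, 9.929), Q = P − 9.1·n = (30.04, -8.264). Then |GQ| = |Q − G| = 31.16.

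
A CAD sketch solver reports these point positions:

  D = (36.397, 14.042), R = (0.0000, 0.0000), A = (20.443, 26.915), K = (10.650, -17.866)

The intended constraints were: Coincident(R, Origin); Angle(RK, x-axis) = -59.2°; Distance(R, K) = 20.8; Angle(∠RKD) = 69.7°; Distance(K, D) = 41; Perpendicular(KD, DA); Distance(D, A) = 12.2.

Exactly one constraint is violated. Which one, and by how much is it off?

Distance(D, A) = 12.2 — off by 8.30.

R = (0.00, 0.00) ✓; RK at -59.20° ✓; |RK| = 20.80 ✓; ∠RKD = 69.70° ✓; |KD| = 41.00 ✓; ∠(KD, DA) = 90.00° ✓; |DA| = 20.50 ✗.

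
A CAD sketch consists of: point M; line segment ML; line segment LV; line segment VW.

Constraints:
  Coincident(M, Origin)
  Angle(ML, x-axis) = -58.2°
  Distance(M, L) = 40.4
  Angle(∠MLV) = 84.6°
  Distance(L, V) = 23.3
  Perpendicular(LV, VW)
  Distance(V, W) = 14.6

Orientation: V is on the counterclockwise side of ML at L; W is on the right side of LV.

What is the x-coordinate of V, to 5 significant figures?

39.848

M is at the origin; ML runs at -58.2° with length 40.4, so L = 40.4·(cos -58.2°, sin -58.2°) = (21.289, -34.336). ∠MLV = 84.6°, so LV runs at -58.2° + (180° − 84.6°) = 37.200° from the x-axis; with |LV| = 23.3, V = L + 23.3·(cos 37.200°, sin 37.200°) = (39.848, -20.249). So V.x = 39.848.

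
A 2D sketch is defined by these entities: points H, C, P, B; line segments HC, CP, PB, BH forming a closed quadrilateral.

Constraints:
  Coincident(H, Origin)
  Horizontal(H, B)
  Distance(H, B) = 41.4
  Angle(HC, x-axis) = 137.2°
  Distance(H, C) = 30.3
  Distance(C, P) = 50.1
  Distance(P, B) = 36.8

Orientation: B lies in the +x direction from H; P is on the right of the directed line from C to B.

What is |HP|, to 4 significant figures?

20.53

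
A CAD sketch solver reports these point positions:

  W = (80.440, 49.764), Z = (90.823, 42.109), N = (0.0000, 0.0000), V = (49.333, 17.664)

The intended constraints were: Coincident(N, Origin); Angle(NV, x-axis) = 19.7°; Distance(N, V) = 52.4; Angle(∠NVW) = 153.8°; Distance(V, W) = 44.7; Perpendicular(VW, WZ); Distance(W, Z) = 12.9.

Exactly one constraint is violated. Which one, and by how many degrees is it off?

Perpendicular(VW, WZ) — off by 7.70°.

N = (0.00, 0.00) ✓; NV at 19.70° ✓; |NV| = 52.40 ✓; ∠NVW = 153.8° ✓; |VW| = 44.70 ✓; ∠(VW, WZ) = 82.30° ✗; |WZ| = 12.90 ✓.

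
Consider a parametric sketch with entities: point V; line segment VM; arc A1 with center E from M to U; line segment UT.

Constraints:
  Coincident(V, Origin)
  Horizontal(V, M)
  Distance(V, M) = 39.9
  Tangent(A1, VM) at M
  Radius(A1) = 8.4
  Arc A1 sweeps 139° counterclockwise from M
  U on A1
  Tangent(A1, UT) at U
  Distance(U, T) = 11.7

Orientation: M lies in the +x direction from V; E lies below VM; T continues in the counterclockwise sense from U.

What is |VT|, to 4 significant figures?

48.69

V is at the origin; V and M share the same y with |VM| = 39.9 and M on the +x side, so M = (39.90, 0.000). Tangency of A1 to VM means the radius EM is perpendicular to VM, so E = M + (0, -8.4) = (39.90, -8.400). On A1, M sits at bearing 90° from E; a 139° counterclockwise sweep puts U at bearing 229°, so U = E + 8.4·(cos 229°, sin 229°) = (34.39, -14.74). Tangency of A1 to UT means the radius EU is perpendicular to UT, so UT runs along (−sin 229°, cos 229°); with |UT| = 11.7, T = (43.22, -22.42). Then |VT| = |T − V| = 48.69.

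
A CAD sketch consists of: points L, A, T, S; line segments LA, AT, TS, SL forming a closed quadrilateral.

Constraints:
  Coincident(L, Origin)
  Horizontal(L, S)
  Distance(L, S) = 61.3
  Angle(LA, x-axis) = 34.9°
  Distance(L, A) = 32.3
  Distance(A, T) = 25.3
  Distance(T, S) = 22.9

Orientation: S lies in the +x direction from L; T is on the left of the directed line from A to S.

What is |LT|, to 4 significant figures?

55.71

Checks: |AT| = 25.30 ✓; |TS| = 22.90 ✓.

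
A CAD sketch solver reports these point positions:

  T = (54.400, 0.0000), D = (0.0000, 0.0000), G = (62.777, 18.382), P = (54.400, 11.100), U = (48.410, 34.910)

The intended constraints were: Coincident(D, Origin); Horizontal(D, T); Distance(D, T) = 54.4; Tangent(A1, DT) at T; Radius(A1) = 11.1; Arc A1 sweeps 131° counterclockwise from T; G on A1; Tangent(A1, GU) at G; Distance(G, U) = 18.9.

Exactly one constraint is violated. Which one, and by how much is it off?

Distance(G, U) = 18.9 — off by 3.00.

D = (0.00, 0.00) ✓; D.y = 0.00, T.y = 0.00 ✓; |DT| = 54.40 ✓; ∠(PT, TD) = 90.00° ✓; |PT| = 11.10 ✓; bearing(P→G) − bearing(P→T) = 131.0° ✓; |PG| = 11.10 ✓; ∠(PG, GU) = 90.00° ✓; |GU| = 21.90 ✗.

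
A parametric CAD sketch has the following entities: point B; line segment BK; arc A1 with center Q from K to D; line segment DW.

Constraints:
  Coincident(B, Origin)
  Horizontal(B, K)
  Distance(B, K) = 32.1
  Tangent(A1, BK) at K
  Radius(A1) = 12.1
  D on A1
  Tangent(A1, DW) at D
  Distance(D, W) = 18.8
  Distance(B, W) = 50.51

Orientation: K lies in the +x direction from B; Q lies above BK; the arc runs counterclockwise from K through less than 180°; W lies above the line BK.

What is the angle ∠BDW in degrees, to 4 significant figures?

91.48°

B is at the origin; BK is horizontal with |BK| = 32.1 and K on the +x side, so K = (32.10, 0.000). Since A1 is tangent to BK there, QK ⟂ BK, so Q = K + (0, 12.1) = (32.10, 12.10). Since QD ⟂ DW (tangency), |QW| = √(12.1² + 18.8²) = 22.36 regardless of where D sits on A1. So W lies on both circle(B, 50.51) and circle(Q, 22.36); the above-BK intersection is W = (37.55, 33.78). D is the foot of the tangent from W: D = (43.56, 15.97).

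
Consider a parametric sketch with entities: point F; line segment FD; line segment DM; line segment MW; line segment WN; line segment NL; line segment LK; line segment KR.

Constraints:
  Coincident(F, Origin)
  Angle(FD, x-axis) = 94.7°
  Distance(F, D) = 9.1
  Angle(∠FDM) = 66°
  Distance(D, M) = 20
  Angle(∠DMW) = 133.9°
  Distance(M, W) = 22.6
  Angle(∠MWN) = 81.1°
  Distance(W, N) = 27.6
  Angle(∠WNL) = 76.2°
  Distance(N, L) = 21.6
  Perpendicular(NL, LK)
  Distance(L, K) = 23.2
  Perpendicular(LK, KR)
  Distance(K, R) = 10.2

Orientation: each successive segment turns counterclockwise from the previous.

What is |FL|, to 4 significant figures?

3.978

F is at the origin; FD runs at 94.7° with length 9.1, so D = (-0.7456, 9.069). ∠FDM = 66.0° gives DM at -151.3° from the x-axis; with |DM| = 20.0, M = (-18.29, -0.5351). ∠DMW = 133.9° gives MW at -105.2° from the x-axis; with |MW| = 22.6, W = (-24.21, -22.34). ∠MWN = 81.1° gives WN at -6.300° from the x-axis; with |WN| = 27.6, N = (3.219, -25.37). ∠WNL = 76.2° gives NL at 97.50° from the x-axis; with |NL| = 21.6, L = (0.3999, -3.958). Then |FL| = |L − F| = 3.978.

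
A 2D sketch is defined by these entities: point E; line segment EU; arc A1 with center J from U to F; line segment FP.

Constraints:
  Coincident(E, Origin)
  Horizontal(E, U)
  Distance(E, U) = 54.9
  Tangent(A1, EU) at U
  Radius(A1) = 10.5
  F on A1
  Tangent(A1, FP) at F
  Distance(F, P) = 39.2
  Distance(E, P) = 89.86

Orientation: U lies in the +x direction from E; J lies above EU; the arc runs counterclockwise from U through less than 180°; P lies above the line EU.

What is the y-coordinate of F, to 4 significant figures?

6.752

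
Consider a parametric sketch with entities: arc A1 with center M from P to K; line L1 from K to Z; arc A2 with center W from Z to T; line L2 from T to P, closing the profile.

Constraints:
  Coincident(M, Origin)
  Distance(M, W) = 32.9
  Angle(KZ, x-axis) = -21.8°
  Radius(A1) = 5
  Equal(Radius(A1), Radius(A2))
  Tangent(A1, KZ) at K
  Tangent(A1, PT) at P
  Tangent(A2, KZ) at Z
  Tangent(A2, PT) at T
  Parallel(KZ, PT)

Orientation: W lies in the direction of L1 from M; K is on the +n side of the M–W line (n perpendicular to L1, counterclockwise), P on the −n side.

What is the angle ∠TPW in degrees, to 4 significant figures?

8.641°

The slot axis is L1's direction at -21.8°, so u = (cos -21.8°, sin -21.8°) = (0.9285, -0.3714) and n = (−sin -21.8°, cos -21.8°) = (0.3714, 0.9285). M is at the origin and W lies 32.9 along u from M, so W = 32.9·u = (30.55, -12.22). Tangency of A1 to both parallel lines with radius 5.0 puts K and P at M ± 5.0·n: K = (1.857, 4.642), P = (-1.857, -4.642). Equal radii place Z and T the same way about W: Z = W + 5.0·n = (32.40, -7.576), T = W − 5.0·n = (28.69, -16.86). Then cos ∠TPW = PT·PW / (|PT||PW|), giving 8.641°.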